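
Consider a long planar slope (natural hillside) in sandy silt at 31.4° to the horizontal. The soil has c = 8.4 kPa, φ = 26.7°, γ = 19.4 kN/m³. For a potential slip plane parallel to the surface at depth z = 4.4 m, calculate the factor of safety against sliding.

FS = 1.05

For an infinite slope with a slip plane parallel to the surface (no pore pressure): FS = [c + γz cos²β tanφ] / [γz sinβ cosβ].
γz = 19.4·4.4 = 85.36 kN/m²
Numerator = 8.4 + 85.36·cos²31.4°·tan26.7° = 8.4 + 85.36·0.7285·0.5029 = 39.678 kPa
Denominator = 85.36·sin31.4°·cos31.4° = 85.36·0.5210·0.8536 = 37.960 kPa
FS = 39.678 / 37.960 = 1.045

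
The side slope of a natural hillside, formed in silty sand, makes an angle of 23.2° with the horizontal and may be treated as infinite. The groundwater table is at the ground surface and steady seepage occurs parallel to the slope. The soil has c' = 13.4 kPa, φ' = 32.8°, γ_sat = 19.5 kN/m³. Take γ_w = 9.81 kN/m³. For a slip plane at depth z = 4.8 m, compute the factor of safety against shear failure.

With seepage parallel to the slope and the water table at the surface, the effective normal stress on the slip plane uses the buoyant unit weight γ' = γ_sat − γ_w while the driving shear stress uses γ_sat:
FS = [c' + γ' z cos²β tanφ'] / [γ_sat z sinβ cosβ]
γ' = 19.5 − 9.81 = 9.69 kN/m³
Numerator = 13.4 + 9.69·4.8·cos²23.2°·tan32.8° = 13.4 + 9.69·4.8·0.8448·0.6445 = 38.723 kPa
Denominator = 19.5·4.8·sin23.2°·cos23.2° = 19.5·4.8·0.3939·0.9191 = 33.891 kPa
FS = 38.723 / 33.891 = 1.143

FS = 1.14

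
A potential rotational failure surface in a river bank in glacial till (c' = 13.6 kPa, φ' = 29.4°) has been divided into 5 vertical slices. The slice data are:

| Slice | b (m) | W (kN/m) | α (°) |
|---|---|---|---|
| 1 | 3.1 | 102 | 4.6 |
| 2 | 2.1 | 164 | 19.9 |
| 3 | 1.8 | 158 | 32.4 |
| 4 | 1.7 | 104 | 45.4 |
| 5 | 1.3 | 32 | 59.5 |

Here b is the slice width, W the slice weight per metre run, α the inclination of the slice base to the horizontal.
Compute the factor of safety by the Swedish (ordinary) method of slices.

FS = 1.75

Ordinary method of slices: FS = Σ[c'·Δl_i + (W_i cosα_i)·tanφ'] / Σ W_i sinα_i, with Δl_i = b_i / cosα_i.
Slice 1: Δl = 3.1/cos4.6° = 3.110 m; N'_1 = 102·cos4.6° = 101.7; c'Δl = 42.30; W sinα = 8.2
Slice 2: Δl = 2.1/cos19.9° = 2.233 m; N'_2 = 164·cos19.9° = 154.2; c'Δl = 30.37; W sinα = 55.8
Slice 3: Δl = 1.8/cos32.4° = 2.132 m; N'_3 = 158·cos32.4° = 133.4; c'Δl = 28.99; W sinα = 84.7
Slice 4: Δl = 1.7/cos45.4° = 2.421 m; N'_4 = 104·cos45.4° = 73.0; c'Δl = 32.93; W sinα = 74.1
Slice 5: Δl = 1.3/cos59.5° = 2.561 m; N'_5 = 32·cos59.5° = 16.2; c'Δl = 34.83; W sinα = 27.6
Σc'Δl = 169.4 kN/m; ΣN' = 478.5 kN/m; ΣW sinα = 250.3 kN/m
Resisting = 169.4 + 478.5·tan29.4° = 169.4 + 269.6 = 439.1 kN/m
FS = 439.1 / 250.3 = 1.754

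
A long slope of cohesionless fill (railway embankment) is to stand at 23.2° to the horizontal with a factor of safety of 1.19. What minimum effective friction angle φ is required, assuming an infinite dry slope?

φ = 27.0°

FS = tanφ/tanβ ⇒ tanφ = FS · tanβ = 1.19 · tan23.2° = 0.5100
φ = arctan(0.5100) = 27.02°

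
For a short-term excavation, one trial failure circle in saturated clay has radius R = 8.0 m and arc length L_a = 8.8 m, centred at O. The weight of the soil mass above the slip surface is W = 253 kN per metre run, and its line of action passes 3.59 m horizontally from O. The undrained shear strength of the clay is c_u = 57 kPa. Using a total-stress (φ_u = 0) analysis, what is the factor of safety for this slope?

FS = 4.42

Taking moments about the centre O, the resisting moment is provided by the undrained shear strength acting along the arc:
M_R = c_u·L_a·R = 57·8.80·8.0 = 4012.8 kN·m/m
M_D = W·d = 253·3.59 = 908.3 kN·m/m
FS = M_R / M_D = 4012.8 / 908.3 = 4.418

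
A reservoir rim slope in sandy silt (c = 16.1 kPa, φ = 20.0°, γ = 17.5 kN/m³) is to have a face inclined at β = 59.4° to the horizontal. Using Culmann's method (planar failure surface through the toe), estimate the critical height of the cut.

H_c = 13.10 m

Culmann's analysis gives the critical failure plane at α_cr = (β + φ)/2 = (59.4 + 20.0)/2 = 39.7°, and the critical height
H_c = (4c/γ) · sinβ cosφ / [1 − cos(β − φ)]
    = (4·16.1/17.5) · sin59.4°·cos20.0° / [1 − cos(39.4°)]
    = 3.680 · 0.8607·0.9397 / [1 − 0.7727]
    = 3.680 · 0.8088 / 0.2273
    = 13.10 m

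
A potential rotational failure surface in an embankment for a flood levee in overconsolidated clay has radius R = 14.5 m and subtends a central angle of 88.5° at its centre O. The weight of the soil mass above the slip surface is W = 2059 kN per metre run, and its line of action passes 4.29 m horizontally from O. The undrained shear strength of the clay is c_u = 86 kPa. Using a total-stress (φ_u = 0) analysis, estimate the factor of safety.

FS = 3.16

Taking moments about the centre O, the resisting moment is provided by the undrained shear strength acting along the arc:
Arc length L_a = R·θ = 14.5·(88.5°·π/180) = 14.5·1.5446 = 22.40 m
M_R = c_u·L_a·R = 86·22.40·14.5 = 27929.0 kN·m/m
M_D = W·d = 2059·4.29 = 8833.1 kN·m/m
FS = M_R / M_D = 27929.0 / 8833.1 = 3.162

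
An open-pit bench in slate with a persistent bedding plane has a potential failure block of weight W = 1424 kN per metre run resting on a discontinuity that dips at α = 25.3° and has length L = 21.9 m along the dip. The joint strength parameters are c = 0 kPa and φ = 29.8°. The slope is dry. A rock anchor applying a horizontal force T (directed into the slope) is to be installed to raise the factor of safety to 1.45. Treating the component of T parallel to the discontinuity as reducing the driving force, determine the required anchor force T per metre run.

Resolving forces along and normal to the sliding plane, with the horizontal anchor force T adding T·sinα to the effective normal force and T·cosα acting up the plane against the driving force:
FS = [cL + (W cosα + T sinα) tanφ] / [W sinα − T cosα]
Without the anchor: N' = 1287.4 kN/m, driving T_d = 608.6 kN/m, resisting R = 0·21.9 + 1287.4·tan29.8° = 737.3 kN/m, FS = 1.21.
Setting FS = 1.45 and solving for T:
1.45·(608.6 − T cos25.3°) = 737.3 + T sin25.3°·tan29.8°
T·(sin25.3°·tan29.8° + 1.45·cos25.3°) = 1.45·608.6 − 737.3
T·(0.4274·0.5727 + 1.45·0.9041) = 882.4 − 737.3 = 145.1
T·1.5557 = 145.1
T = 93.3 kN/m

T = 93 kN/m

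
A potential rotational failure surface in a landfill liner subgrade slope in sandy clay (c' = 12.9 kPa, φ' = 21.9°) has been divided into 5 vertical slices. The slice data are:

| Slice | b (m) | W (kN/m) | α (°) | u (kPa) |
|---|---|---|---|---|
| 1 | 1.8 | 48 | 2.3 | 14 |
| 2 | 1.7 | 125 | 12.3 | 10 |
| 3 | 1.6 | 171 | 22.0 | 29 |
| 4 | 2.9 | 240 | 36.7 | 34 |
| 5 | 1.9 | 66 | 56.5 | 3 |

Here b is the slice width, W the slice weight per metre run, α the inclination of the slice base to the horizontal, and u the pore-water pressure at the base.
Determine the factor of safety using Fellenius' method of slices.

FS = 1.00

Ordinary method of slices: FS = Σ[c'·Δl_i + (W_i cosα_i − u_i·Δl_i)·tanφ'] / Σ W_i sinα_i, with Δl_i = b_i / cosα_i.
Slice 1: Δl = 1.8/cos2.3° = 1.801 m; N'_1 = 48·cos2.3° − 14·1.801 = 22.7; c'Δl = 23.24; W sinα = 1.9
Slice 2: Δl = 1.7/cos12.3° = 1.740 m; N'_2 = 125·cos12.3° − 10·1.740 = 104.7; c'Δl = 22.45; W sinα = 26.6
Slice 3: Δl = 1.6/cos22.0° = 1.726 m; N'_3 = 171·cos22.0° − 29·1.726 = 108.5; c'Δl = 22.26; W sinα = 64.1
Slice 4: Δl = 2.9/cos36.7° = 3.617 m; N'_4 = 240·cos36.7° − 34·3.617 = 69.4; c'Δl = 46.66; W sinα = 143.4
Slice 5: Δl = 1.9/cos56.5° = 3.442 m; N'_5 = 66·cos56.5° − 3·3.442 = 26.1; c'Δl = 44.41; W sinα = 55.0
Σc'Δl = 159.0 kN/m; ΣN' = 331.5 kN/m; ΣW sinα = 291.1 kN/m
Resisting = 159.0 + 331.5·tan21.9° = 159.0 + 133.3 = 292.3 kN/m
FS = 292.3 / 291.1 = 1.004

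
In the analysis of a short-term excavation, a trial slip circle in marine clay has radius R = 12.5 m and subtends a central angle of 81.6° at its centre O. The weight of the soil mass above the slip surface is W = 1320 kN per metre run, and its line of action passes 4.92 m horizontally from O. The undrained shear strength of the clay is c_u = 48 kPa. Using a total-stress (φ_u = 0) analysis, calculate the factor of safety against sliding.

FS = 1.64

Taking moments about the centre O, the resisting moment is provided by the undrained shear strength acting along the arc:
Arc length L_a = R·θ = 12.5·(81.6°·π/180) = 12.5·1.4242 = 17.80 m
M_R = c_u·L_a·R = 48·17.80·12.5 = 10681.4 kN·m/m
M_D = W·d = 1320·4.92 = 6494.4 kN·m/m
FS = M_R / M_D = 10681.4 / 6494.4 = 1.645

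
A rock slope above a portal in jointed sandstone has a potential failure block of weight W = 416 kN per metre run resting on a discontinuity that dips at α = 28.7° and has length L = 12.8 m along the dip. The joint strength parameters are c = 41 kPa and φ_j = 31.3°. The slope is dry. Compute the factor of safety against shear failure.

FS = 3.74

Resolving the block weight along and normal to the plane and applying the Mohr–Coulomb strength on the joint:
N' = W cosα = 416·cos28.7° = 364.9 kN/m
Driving force T = W sinα = 416·sin28.7° = 199.8 kN/m
Resisting force R = c·L + N'·tanφ_j = 41·12.8 + 364.9·tan31.3° = 524.8 + 221.9 = 746.7 kN/m
FS = R / T = 746.7 / 199.8 = 3.738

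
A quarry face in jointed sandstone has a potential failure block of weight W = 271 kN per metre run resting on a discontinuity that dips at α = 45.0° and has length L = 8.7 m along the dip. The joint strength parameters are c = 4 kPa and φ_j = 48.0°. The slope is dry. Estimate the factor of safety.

Resolving the block weight along and normal to the plane and applying the Mohr–Coulomb strength on the joint:
N' = W cosα = 271·cos45.0° = 191.6 kN/m
Driving force T = W sinα = 271·sin45.0° = 191.6 kN/m
Resisting force R = c·L + N'·tanφ_j = 4·8.7 + 191.6·tan48.0° = 34.8 + 212.8 = 247.6 kN/m
FS = R / T = 247.6 / 191.6 = 1.292

FS = 1.29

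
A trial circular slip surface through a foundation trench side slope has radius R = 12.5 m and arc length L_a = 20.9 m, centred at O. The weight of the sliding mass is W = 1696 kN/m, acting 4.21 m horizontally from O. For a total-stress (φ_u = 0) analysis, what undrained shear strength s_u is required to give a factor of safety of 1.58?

FS = s_u·L_a·R / (W·d), so s_u = FS·W·d / (L_a·R).
s_u = 1.58·1696·4.21 / (20.90·12.5) = 11281.5 / 261.25 = 43.18 kPa

s_u = 43.2 kPa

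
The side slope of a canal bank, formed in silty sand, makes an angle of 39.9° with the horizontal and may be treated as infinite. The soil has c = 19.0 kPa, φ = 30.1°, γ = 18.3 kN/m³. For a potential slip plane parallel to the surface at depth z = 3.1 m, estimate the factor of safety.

FS = 1.37

For an infinite slope with a slip plane parallel to the surface (no pore pressure): FS = [c + γz cos²β tanφ] / [γz sinβ cosβ].
γz = 18.3·3.1 = 56.73 kN/m²
Numerator = 19.0 + 56.73·cos²39.9°·tan30.1° = 19.0 + 56.73·0.5885·0.5797 = 38.354 kPa
Denominator = 56.73·sin39.9°·cos39.9° = 56.73·0.6414·0.7672 = 27.917 kPa
FS = 38.354 / 27.917 = 1.374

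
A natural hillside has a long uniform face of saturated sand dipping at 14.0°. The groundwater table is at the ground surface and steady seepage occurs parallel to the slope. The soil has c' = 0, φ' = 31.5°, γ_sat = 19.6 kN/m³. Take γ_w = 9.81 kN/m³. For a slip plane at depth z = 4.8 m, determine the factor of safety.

With seepage parallel to the slope and the water table at the surface, the effective normal stress on the slip plane uses the buoyant unit weight γ' = γ_sat − γ_w while the driving shear stress uses γ_sat:
FS = [c' + γ' z cos²β tanφ'] / [γ_sat z sinβ cosβ]
(For c' = 0 this reduces to FS = (γ'/γ_sat)·tanφ'/tanβ.)
γ' = 19.6 − 9.81 = 9.79 kN/m³
Numerator = 0.0 + 9.79·4.8·cos²14.0°·tan31.5° = 0.0 + 9.79·4.8·0.9415·0.6128 = 27.111 kPa
Denominator = 19.6·4.8·sin14.0°·cos14.0° = 19.6·4.8·0.2419·0.9703 = 22.084 kPa
FS = 27.111 / 22.084 = 1.228

FS = 1.23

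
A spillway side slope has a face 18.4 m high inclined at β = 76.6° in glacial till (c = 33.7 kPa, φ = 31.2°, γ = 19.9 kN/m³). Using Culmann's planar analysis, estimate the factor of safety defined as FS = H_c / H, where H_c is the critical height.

FS = 1.03

H_c = (4c/γ) · sinβ cosφ / [1 − cos(β − φ)]
    = (4·33.7/19.9) · sin76.6°·cos31.2° / [1 − cos45.4°]
    = 6.774 · 0.8321 / 0.2978 = 18.92 m
FS = H_c / H = 18.92 / 18.4 = 1.028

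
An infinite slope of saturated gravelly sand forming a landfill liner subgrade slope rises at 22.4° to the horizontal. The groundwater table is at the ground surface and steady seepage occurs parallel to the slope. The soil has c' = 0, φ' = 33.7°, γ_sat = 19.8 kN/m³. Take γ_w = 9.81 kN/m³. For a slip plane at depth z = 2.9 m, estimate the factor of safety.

With seepage parallel to the slope and the water table at the surface, the effective normal stress on the slip plane uses the buoyant unit weight γ' = γ_sat − γ_w while the driving shear stress uses γ_sat:
FS = [c' + γ' z cos²β tanφ'] / [γ_sat z sinβ cosβ]
(For c' = 0 this reduces to FS = (γ'/γ_sat)·tanφ'/tanβ.)
γ' = 19.8 − 9.81 = 9.99 kN/m³
Numerator = 0.0 + 9.99·2.9·cos²22.4°·tan33.7° = 0.0 + 9.99·2.9·0.8548·0.6669 = 16.516 kPa
Denominator = 19.8·2.9·sin22.4°·cos22.4° = 19.8·2.9·0.3811·0.9245 = 20.230 kPa
FS = 16.516 / 20.230 = 0.816

FS = 0.82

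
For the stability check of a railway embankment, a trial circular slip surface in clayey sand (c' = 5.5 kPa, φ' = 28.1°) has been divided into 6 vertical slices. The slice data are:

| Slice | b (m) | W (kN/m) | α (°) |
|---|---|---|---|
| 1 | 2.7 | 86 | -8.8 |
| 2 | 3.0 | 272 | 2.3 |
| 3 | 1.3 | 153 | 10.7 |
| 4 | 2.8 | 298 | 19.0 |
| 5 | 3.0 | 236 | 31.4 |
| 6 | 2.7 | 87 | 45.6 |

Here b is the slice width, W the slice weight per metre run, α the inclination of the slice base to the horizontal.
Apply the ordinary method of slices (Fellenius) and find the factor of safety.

FS = 2.13

Ordinary method of slices: FS = Σ[c'·Δl_i + (W_i cosα_i)·tanφ'] / Σ W_i sinα_i, with Δl_i = b_i / cosα_i.
Slice 1: Δl = 2.7/cos(-8.8°) = 2.732 m; N'_1 = 86·cos(-8.8°) = 85.0; c'Δl = 15.03; W sinα = -13.2
Slice 2: Δl = 3.0/cos2.3° = 3.002 m; N'_2 = 272·cos2.3° = 271.8; c'Δl = 16.51; W sinα = 10.9
Slice 3: Δl = 1.3/cos10.7° = 1.323 m; N'_3 = 153·cos10.7° = 150.3; c'Δl = 7.28; W sinα = 28.4
Slice 4: Δl = 2.8/cos19.0° = 2.961 m; N'_4 = 298·cos19.0° = 281.8; c'Δl = 16.29; W sinα = 97.0
Slice 5: Δl = 3.0/cos31.4° = 3.515 m; N'_5 = 236·cos31.4° = 201.4; c'Δl = 19.33; W sinα = 123.0
Slice 6: Δl = 2.7/cos45.6° = 3.859 m; N'_6 = 87·cos45.6° = 60.9; c'Δl = 21.22; W sinα = 62.2
Σc'Δl = 95.7 kN/m; ΣN' = 1051.2 kN/m; ΣW sinα = 308.3 kN/m
Resisting = 95.7 + 1051.2·tan28.1° = 95.7 + 561.3 = 656.9 kN/m
FS = 656.9 / 308.3 = 2.131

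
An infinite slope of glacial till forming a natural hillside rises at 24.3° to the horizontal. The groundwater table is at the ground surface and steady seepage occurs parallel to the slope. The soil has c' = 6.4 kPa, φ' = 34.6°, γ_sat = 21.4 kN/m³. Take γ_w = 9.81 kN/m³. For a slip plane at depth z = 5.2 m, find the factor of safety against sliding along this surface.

With seepage parallel to the slope and the water table at the surface, the effective normal stress on the slip plane uses the buoyant unit weight γ' = γ_sat − γ_w while the driving shear stress uses γ_sat:
FS = [c' + γ' z cos²β tanφ'] / [γ_sat z sinβ cosβ]
γ' = 21.4 − 9.81 = 11.59 kN/m³
Numerator = 6.4 + 11.59·5.2·cos²24.3°·tan34.6° = 6.4 + 11.59·5.2·0.8307·0.6899 = 40.935 kPa
Denominator = 21.4·5.2·sin24.3°·cos24.3° = 21.4·5.2·0.4115·0.9114 = 41.736 kPa
FS = 40.935 / 41.736 = 0.981

FS = 0.98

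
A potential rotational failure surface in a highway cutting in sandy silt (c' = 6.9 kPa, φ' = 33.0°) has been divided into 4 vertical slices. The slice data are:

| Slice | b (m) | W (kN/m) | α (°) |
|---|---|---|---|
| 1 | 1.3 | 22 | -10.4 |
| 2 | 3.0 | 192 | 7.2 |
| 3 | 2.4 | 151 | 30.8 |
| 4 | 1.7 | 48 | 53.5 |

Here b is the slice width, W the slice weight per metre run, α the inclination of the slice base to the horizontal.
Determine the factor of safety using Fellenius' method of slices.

Ordinary method of slices: FS = Σ[c'·Δl_i + (W_i cosα_i)·tanφ'] / Σ W_i sinα_i, with Δl_i = b_i / cosα_i.
Slice 1: Δl = 1.3/cos(-10.4°) = 1.322 m; N'_1 = 22·cos(-10.4°) = 21.6; c'Δl = 9.12; W sinα = -4.0
Slice 2: Δl = 3.0/cos7.2° = 3.024 m; N'_2 = 192·cos7.2° = 190.5; c'Δl = 20.86; W sinα = 24.1
Slice 3: Δl = 2.4/cos30.8° = 2.794 m; N'_3 = 151·cos30.8° = 129.7; c'Δl = 19.28; W sinα = 77.3
Slice 4: Δl = 1.7/cos53.5° = 2.858 m; N'_4 = 48·cos53.5° = 28.6; c'Δl = 19.72; W sinα = 38.6
Σc'Δl = 69.0 kN/m; ΣN' = 370.4 kN/m; ΣW sinα = 136.0 kN/m
Resisting = 69.0 + 370.4·tan33.0° = 69.0 + 240.5 = 309.5 kN/m
FS = 309.5 / 136.0 = 2.276

FS = 2.28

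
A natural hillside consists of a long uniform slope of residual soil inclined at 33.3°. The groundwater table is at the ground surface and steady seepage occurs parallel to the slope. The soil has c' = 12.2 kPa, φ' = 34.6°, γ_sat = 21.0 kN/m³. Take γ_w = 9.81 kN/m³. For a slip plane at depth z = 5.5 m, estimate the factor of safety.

FS = 0.79

With seepage parallel to the slope and the water table at the surface, the effective normal stress on the slip plane uses the buoyant unit weight γ' = γ_sat − γ_w while the driving shear stress uses γ_sat:
FS = [c' + γ' z cos²β tanφ'] / [γ_sat z sinβ cosβ]
γ' = 21.0 − 9.81 = 11.19 kN/m³
Numerator = 12.2 + 11.19·5.5·cos²33.3°·tan34.6° = 12.2 + 11.19·5.5·0.6986·0.6899 = 41.859 kPa
Denominator = 21.0·5.5·sin33.3°·cos33.3° = 21.0·5.5·0.5490·0.8358 = 53.000 kPa
FS = 41.859 / 53.000 = 0.790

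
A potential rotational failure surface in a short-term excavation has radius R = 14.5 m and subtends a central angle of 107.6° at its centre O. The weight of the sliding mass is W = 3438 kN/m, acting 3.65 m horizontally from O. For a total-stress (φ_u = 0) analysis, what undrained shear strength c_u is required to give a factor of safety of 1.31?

c_u = 41.6 kPa

FS = c_u·L_a·R / (W·d), so c_u = FS·W·d / (L_a·R).
Arc length L_a = R·θ = 14.5·(107.6°·π/180) = 14.5·1.8780 = 27.23 m
c_u = 1.31·3438·3.65 / (27.23·14.5) = 16438.8 / 394.84 = 41.63 kPa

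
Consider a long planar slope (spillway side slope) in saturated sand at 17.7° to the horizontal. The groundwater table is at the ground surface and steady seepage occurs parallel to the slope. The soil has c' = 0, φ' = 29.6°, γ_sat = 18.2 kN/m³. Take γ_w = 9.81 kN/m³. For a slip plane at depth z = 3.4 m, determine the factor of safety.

With seepage parallel to the slope and the water table at the surface, the effective normal stress on the slip plane uses the buoyant unit weight γ' = γ_sat − γ_w while the driving shear stress uses γ_sat:
FS = [c' + γ' z cos²β tanφ'] / [γ_sat z sinβ cosβ]
(For c' = 0 this reduces to FS = (γ'/γ_sat)·tanφ'/tanβ.)
γ' = 18.2 − 9.81 = 8.39 kN/m³
Numerator = 0.0 + 8.39·3.4·cos²17.7°·tan29.6° = 0.0 + 8.39·3.4·0.9076·0.5681 = 14.707 kPa
Denominator = 18.2·3.4·sin17.7°·cos17.7° = 18.2·3.4·0.3040·0.9527 = 17.923 kPa
FS = 14.707 / 17.923 = 0.821

FS = 0.82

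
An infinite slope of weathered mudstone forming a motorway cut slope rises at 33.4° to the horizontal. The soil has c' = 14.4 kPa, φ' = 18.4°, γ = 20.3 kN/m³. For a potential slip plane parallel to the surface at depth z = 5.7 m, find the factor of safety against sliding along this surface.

FS = 0.78

For an infinite slope with a slip plane parallel to the surface (no pore pressure): FS = [c' + γz cos²β tanφ'] / [γz sinβ cosβ].
γz = 20.3·5.7 = 115.71 kN/m²
Numerator = 14.4 + 115.71·cos²33.4°·tan18.4° = 14.4 + 115.71·0.6970·0.3327 = 41.228 kPa
Denominator = 115.71·sin33.4°·cos33.4° = 115.71·0.5505·0.8348 = 53.177 kPa
FS = 41.228 / 53.177 = 0.775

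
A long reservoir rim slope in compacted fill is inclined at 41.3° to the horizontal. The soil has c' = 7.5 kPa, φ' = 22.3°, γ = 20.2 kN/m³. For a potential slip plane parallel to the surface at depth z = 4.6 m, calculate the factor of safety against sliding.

FS = 0.63

For an infinite slope with a slip plane parallel to the surface (no pore pressure): FS = [c' + γz cos²β tanφ'] / [γz sinβ cosβ].
γz = 20.2·4.6 = 92.92 kN/m²
Numerator = 7.5 + 92.92·cos²41.3°·tan22.3° = 7.5 + 92.92·0.5644·0.4101 = 29.009 kPa
Denominator = 92.92·sin41.3°·cos41.3° = 92.92·0.6600·0.7513 = 46.073 kPa
FS = 29.009 / 46.073 = 0.630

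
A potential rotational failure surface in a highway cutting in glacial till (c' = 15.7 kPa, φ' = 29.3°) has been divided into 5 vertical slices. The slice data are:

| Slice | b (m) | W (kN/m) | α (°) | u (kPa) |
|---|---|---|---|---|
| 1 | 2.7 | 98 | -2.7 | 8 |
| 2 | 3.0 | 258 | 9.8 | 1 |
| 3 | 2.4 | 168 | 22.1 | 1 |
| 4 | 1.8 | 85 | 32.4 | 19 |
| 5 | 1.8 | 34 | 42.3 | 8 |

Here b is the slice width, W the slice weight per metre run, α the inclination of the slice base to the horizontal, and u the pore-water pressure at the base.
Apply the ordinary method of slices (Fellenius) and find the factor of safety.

FS = 2.88

Ordinary method of slices: FS = Σ[c'·Δl_i + (W_i cosα_i − u_i·Δl_i)·tanφ'] / Σ W_i sinα_i, with Δl_i = b_i / cosα_i.
Slice 1: Δl = 2.7/cos(-2.7°) = 2.703 m; N'_1 = 98·cos(-2.7°) − 8·2.703 = 76.3; c'Δl = 42.44; W sinα = -4.6
Slice 2: Δl = 3.0/cos9.8° = 3.044 m; N'_2 = 258·cos9.8° − 1·3.044 = 251.2; c'Δl = 47.80; W sinα = 43.9
Slice 3: Δl = 2.4/cos22.1° = 2.590 m; N'_3 = 168·cos22.1° − 1·2.590 = 153.1; c'Δl = 40.67; W sinα = 63.2
Slice 4: Δl = 1.8/cos32.4° = 2.132 m; N'_4 = 85·cos32.4° − 19·2.132 = 31.3; c'Δl = 33.47; W sinα = 45.5
Slice 5: Δl = 1.8/cos42.3° = 2.434 m; N'_5 = 34·cos42.3° − 8·2.434 = 5.7; c'Δl = 38.21; W sinα = 22.9
Σc'Δl = 202.6 kN/m; ΣN' = 517.5 kN/m; ΣW sinα = 170.9 kN/m
Resisting = 202.6 + 517.5·tan29.3° = 202.6 + 290.4 = 493.0 kN/m
FS = 493.0 / 170.9 = 2.884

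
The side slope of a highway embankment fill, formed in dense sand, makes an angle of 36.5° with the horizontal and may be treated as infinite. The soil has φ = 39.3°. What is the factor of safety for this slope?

For a dry cohesionless infinite slope the factor of safety is FS = tanφ / tanβ.
FS = tan39.3° / tan36.5° = 0.8185 / 0.7400 = 1.106

FS = 1.11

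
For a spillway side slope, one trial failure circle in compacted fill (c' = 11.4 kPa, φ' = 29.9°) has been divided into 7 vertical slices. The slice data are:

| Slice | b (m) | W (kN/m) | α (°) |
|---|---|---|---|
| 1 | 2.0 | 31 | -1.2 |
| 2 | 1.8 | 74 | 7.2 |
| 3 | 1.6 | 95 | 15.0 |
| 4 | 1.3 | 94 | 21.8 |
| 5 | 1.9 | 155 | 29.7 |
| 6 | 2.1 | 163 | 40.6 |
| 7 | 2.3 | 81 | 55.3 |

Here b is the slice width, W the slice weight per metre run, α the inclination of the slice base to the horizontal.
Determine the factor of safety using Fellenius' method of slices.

Ordinary method of slices: FS = Σ[c'·Δl_i + (W_i cosα_i)·tanφ'] / Σ W_i sinα_i, with Δl_i = b_i / cosα_i.
Slice 1: Δl = 2.0/cos(-1.2°) = 2.000 m; N'_1 = 31·cos(-1.2°) = 31.0; c'Δl = 22.81; W sinα = -0.6
Slice 2: Δl = 1.8/cos7.2° = 1.814 m; N'_2 = 74·cos7.2° = 73.4; c'Δl = 20.68; W sinα = 9.3
Slice 3: Δl = 1.6/cos15.0° = 1.656 m; N'_3 = 95·cos15.0° = 91.8; c'Δl = 18.88; W sinα = 24.6
Slice 4: Δl = 1.3/cos21.8° = 1.400 m; N'_4 = 94·cos21.8° = 87.3; c'Δl = 15.96; W sinα = 34.9
Slice 5: Δl = 1.9/cos29.7° = 2.187 m; N'_5 = 155·cos29.7° = 134.6; c'Δl = 24.94; W sinα = 76.8
Slice 6: Δl = 2.1/cos40.6° = 2.766 m; N'_6 = 163·cos40.6° = 123.8; c'Δl = 31.53; W sinα = 106.1
Slice 7: Δl = 2.3/cos55.3° = 4.040 m; N'_7 = 81·cos55.3° = 46.1; c'Δl = 46.06; W sinα = 66.6
Σc'Δl = 180.9 kN/m; ΣN' = 588.0 kN/m; ΣW sinα = 317.6 kN/m
Resisting = 180.9 + 588.0·tan29.9° = 180.9 + 338.1 = 518.9 kN/m
FS = 518.9 / 317.6 = 1.634

FS = 1.63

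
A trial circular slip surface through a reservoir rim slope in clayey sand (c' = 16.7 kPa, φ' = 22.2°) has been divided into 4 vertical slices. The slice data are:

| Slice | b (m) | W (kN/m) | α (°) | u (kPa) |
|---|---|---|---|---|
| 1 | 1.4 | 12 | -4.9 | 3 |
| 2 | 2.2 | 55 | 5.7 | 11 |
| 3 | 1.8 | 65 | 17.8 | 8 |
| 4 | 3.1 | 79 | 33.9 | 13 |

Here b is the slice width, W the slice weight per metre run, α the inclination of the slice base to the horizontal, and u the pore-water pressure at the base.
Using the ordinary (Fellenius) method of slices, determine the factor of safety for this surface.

FS = 2.87

Ordinary method of slices: FS = Σ[c'·Δl_i + (W_i cosα_i − u_i·Δl_i)·tanφ'] / Σ W_i sinα_i, with Δl_i = b_i / cosα_i.
Slice 1: Δl = 1.4/cos(-4.9°) = 1.405 m; N'_1 = 12·cos(-4.9°) − 3·1.405 = 7.7; c'Δl = 23.47; W sinα = -1.0
Slice 2: Δl = 2.2/cos5.7° = 2.211 m; N'_2 = 55·cos5.7° − 11·2.211 = 30.4; c'Δl = 36.92; W sinα = 5.5
Slice 3: Δl = 1.8/cos17.8° = 1.890 m; N'_3 = 65·cos17.8° − 8·1.890 = 46.8; c'Δl = 31.57; W sinα = 19.9
Slice 4: Δl = 3.1/cos33.9° = 3.735 m; N'_4 = 79·cos33.9° − 13·3.735 = 17.0; c'Δl = 62.37; W sinα = 44.1
Σc'Δl = 154.3 kN/m; ΣN' = 101.9 kN/m; ΣW sinα = 68.4 kN/m
Resisting = 154.3 + 101.9·tan22.2° = 154.3 + 41.6 = 195.9 kN/m
FS = 195.9 / 68.4 = 2.866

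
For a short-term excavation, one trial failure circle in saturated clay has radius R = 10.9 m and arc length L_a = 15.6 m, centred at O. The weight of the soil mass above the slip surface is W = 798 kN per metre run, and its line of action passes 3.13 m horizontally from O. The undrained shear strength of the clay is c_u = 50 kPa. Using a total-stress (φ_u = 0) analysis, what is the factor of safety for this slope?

Taking moments about the centre O, the resisting moment is provided by the undrained shear strength acting along the arc:
M_R = c_u·L_a·R = 50·15.60·10.9 = 8502.0 kN·m/m
M_D = W·d = 798·3.13 = 2497.7 kN·m/m
FS = M_R / M_D = 8502.0 / 2497.7 = 3.404

FS = 3.40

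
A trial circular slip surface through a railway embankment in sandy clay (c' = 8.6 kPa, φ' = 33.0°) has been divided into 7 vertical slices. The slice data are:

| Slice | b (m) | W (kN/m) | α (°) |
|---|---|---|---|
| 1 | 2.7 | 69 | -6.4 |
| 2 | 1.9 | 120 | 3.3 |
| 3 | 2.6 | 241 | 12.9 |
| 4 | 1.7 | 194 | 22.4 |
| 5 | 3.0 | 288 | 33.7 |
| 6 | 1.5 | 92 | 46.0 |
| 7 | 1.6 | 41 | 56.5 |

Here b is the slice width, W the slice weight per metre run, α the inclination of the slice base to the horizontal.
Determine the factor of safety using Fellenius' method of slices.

FS = 1.95

Ordinary method of slices: FS = Σ[c'·Δl_i + (W_i cosα_i)·tanφ'] / Σ W_i sinα_i, with Δl_i = b_i / cosα_i.
Slice 1: Δl = 2.7/cos(-6.4°) = 2.717 m; N'_1 = 69·cos(-6.4°) = 68.6; c'Δl = 23.37; W sinα = -7.7
Slice 2: Δl = 1.9/cos3.3° = 1.903 m; N'_2 = 120·cos3.3° = 119.8; c'Δl = 16.37; W sinα = 6.9
Slice 3: Δl = 2.6/cos12.9° = 2.667 m; N'_3 = 241·cos12.9° = 234.9; c'Δl = 22.94; W sinα = 53.8
Slice 4: Δl = 1.7/cos22.4° = 1.839 m; N'_4 = 194·cos22.4° = 179.4; c'Δl = 15.81; W sinα = 73.9
Slice 5: Δl = 3.0/cos33.7° = 3.606 m; N'_5 = 288·cos33.7° = 239.6; c'Δl = 31.01; W sinα = 159.8
Slice 6: Δl = 1.5/cos46.0° = 2.159 m; N'_6 = 92·cos46.0° = 63.9; c'Δl = 18.57; W sinα = 66.2
Slice 7: Δl = 1.6/cos56.5° = 2.899 m; N'_7 = 41·cos56.5° = 22.6; c'Δl = 24.93; W sinα = 34.2
Σc'Δl = 153.0 kN/m; ΣN' = 928.8 kN/m; ΣW sinα = 387.1 kN/m
Resisting = 153.0 + 928.8·tan33.0° = 153.0 + 603.2 = 756.2 kN/m
FS = 756.2 / 387.1 = 1.953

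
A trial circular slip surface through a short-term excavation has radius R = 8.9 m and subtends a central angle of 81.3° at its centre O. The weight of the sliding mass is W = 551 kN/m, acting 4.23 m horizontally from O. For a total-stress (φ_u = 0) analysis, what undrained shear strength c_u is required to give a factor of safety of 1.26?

FS = c_u·L_a·R / (W·d), so c_u = FS·W·d / (L_a·R).
Arc length L_a = R·θ = 8.9·(81.3°·π/180) = 8.9·1.4190 = 12.63 m
c_u = 1.26·551·4.23 / (12.63·8.9) = 2936.7 / 112.40 = 26.13 kPa

c_u = 26.1 kPa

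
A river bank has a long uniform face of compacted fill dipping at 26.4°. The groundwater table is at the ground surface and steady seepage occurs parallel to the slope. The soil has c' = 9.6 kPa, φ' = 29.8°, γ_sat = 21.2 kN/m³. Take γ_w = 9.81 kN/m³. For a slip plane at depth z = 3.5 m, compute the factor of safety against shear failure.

FS = 0.94

With seepage parallel to the slope and the water table at the surface, the effective normal stress on the slip plane uses the buoyant unit weight γ' = γ_sat − γ_w while the driving shear stress uses γ_sat:
FS = [c' + γ' z cos²β tanφ'] / [γ_sat z sinβ cosβ]
γ' = 21.2 − 9.81 = 11.39 kN/m³
Numerator = 9.6 + 11.39·3.5·cos²26.4°·tan29.8° = 9.6 + 11.39·3.5·0.8023·0.5727 = 27.917 kPa
Denominator = 21.2·3.5·sin26.4°·cos26.4° = 21.2·3.5·0.4446·0.8957 = 29.551 kPa
FS = 27.917 / 29.551 = 0.945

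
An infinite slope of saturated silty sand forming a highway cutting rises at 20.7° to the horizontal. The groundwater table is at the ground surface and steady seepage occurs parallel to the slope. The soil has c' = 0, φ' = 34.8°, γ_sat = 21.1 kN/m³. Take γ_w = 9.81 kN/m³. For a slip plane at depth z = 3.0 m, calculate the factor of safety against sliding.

With seepage parallel to the slope and the water table at the surface, the effective normal stress on the slip plane uses the buoyant unit weight γ' = γ_sat − γ_w while the driving shear stress uses γ_sat:
FS = [c' + γ' z cos²β tanφ'] / [γ_sat z sinβ cosβ]
(For c' = 0 this reduces to FS = (γ'/γ_sat)·tanφ'/tanβ.)
γ' = 21.1 − 9.81 = 11.29 kN/m³
Numerator = 0.0 + 11.29·3.0·cos²20.7°·tan34.8° = 0.0 + 11.29·3.0·0.8751·0.6950 = 20.599 kPa
Denominator = 21.1·3.0·sin20.7°·cos20.7° = 21.1·3.0·0.3535·0.9354 = 20.931 kPa
FS = 20.599 / 20.931 = 0.984

FS = 0.98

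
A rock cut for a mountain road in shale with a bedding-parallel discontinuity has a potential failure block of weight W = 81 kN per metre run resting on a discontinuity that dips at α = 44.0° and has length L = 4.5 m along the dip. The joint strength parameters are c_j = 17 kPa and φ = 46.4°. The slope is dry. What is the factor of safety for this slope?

Resolving the block weight along and normal to the plane and applying the Mohr–Coulomb strength on the joint:
N' = W cosα = 81·cos44.0° = 58.3 kN/m
Driving force T = W sinα = 81·sin44.0° = 56.3 kN/m
Resisting force R = c_j·L + N'·tanφ = 17·4.5 + 58.3·tan46.4° = 76.5 + 61.2 = 137.7 kN/m
FS = R / T = 137.7 / 56.3 = 2.447

FS = 2.45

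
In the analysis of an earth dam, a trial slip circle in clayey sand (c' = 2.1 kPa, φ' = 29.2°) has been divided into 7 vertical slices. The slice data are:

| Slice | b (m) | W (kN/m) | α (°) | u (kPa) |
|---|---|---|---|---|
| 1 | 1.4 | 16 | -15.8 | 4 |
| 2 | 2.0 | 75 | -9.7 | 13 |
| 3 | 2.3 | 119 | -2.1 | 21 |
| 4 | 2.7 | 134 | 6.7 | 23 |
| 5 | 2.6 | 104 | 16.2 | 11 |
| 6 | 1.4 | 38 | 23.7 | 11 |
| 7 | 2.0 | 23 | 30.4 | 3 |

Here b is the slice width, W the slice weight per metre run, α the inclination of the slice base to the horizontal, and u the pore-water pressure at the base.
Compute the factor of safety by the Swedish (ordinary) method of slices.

Ordinary method of slices: FS = Σ[c'·Δl_i + (W_i cosα_i − u_i·Δl_i)·tanφ'] / Σ W_i sinα_i, with Δl_i = b_i / cosα_i.
Slice 1: Δl = 1.4/cos(-15.8°) = 1.455 m; N'_1 = 16·cos(-15.8°) − 4·1.455 = 9.6; c'Δl = 3.06; W sinα = -4.4
Slice 2: Δl = 2.0/cos(-9.7°) = 2.029 m; N'_2 = 75·cos(-9.7°) − 13·2.029 = 47.6; c'Δl = 4.26; W sinα = -12.6
Slice 3: Δl = 2.3/cos(-2.1°) = 2.302 m; N'_3 = 119·cos(-2.1°) − 21·2.302 = 70.6; c'Δl = 4.83; W sinα = -4.4
Slice 4: Δl = 2.7/cos6.7° = 2.719 m; N'_4 = 134·cos6.7° − 23·2.719 = 70.6; c'Δl = 5.71; W sinα = 15.6
Slice 5: Δl = 2.6/cos16.2° = 2.708 m; N'_5 = 104·cos16.2° − 11·2.708 = 70.1; c'Δl = 5.69; W sinα = 29.0
Slice 6: Δl = 1.4/cos23.7° = 1.529 m; N'_6 = 38·cos23.7° − 11·1.529 = 18.0; c'Δl = 3.21; W sinα = 15.3
Slice 7: Δl = 2.0/cos30.4° = 2.319 m; N'_7 = 23·cos30.4° − 3·2.319 = 12.9; c'Δl = 4.87; W sinα = 11.6
Σc'Δl = 31.6 kN/m; ΣN' = 299.2 kN/m; ΣW sinα = 50.2 kN/m
Resisting = 31.6 + 299.2·tan29.2° = 31.6 + 167.2 = 198.9 kN/m
FS = 198.9 / 50.2 = 3.961

FS = 3.96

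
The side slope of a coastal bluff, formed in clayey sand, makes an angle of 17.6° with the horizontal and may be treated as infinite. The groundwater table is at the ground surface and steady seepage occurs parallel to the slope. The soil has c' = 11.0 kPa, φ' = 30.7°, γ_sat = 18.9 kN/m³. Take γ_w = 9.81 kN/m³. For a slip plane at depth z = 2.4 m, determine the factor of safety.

FS = 1.74

With seepage parallel to the slope and the water table at the surface, the effective normal stress on the slip plane uses the buoyant unit weight γ' = γ_sat − γ_w while the driving shear stress uses γ_sat:
FS = [c' + γ' z cos²β tanφ'] / [γ_sat z sinβ cosβ]
γ' = 18.9 − 9.81 = 9.09 kN/m³
Numerator = 11.0 + 9.09·2.4·cos²17.6°·tan30.7° = 11.0 + 9.09·2.4·0.9086·0.5938 = 22.769 kPa
Denominator = 18.9·2.4·sin17.6°·cos17.6° = 18.9·2.4·0.3024·0.9532 = 13.073 kPa
FS = 22.769 / 13.073 = 1.742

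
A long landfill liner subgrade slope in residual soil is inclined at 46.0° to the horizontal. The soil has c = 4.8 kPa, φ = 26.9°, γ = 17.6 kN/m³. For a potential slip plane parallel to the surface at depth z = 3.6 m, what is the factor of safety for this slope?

FS = 0.64

For an infinite slope with a slip plane parallel to the surface (no pore pressure): FS = [c + γz cos²β tanφ] / [γz sinβ cosβ].
γz = 17.6·3.6 = 63.36 kN/m²
Numerator = 4.8 + 63.36·cos²46.0°·tan26.9° = 4.8 + 63.36·0.4826·0.5073 = 20.311 kPa
Denominator = 63.36·sin46.0°·cos46.0° = 63.36·0.7193·0.6947 = 31.661 kPa
FS = 20.311 / 31.661 = 0.642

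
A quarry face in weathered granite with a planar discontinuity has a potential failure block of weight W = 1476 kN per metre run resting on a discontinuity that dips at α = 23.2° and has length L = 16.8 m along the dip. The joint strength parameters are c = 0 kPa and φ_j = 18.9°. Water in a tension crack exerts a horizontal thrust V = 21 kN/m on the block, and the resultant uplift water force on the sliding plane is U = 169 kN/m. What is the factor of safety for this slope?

FS = 0.67

Resolving the block weight along and normal to the plane and applying the Mohr–Coulomb strength on the joint:
N' = W cosα − U − V sinα = 1476·cos23.2° − 169 − 21·sin23.2° = 1179.4 kN/m
Driving force T = W sinα + V cosα = 1476·sin23.2° + 21·cos23.2° = 600.8 kN/m
Resisting force R = c·L + N'·tanφ_j = 0·16.8 + 1179.4·tan18.9° = 0.0 + 403.8 = 403.8 kN/m
FS = R / T = 403.8 / 600.8 = 0.672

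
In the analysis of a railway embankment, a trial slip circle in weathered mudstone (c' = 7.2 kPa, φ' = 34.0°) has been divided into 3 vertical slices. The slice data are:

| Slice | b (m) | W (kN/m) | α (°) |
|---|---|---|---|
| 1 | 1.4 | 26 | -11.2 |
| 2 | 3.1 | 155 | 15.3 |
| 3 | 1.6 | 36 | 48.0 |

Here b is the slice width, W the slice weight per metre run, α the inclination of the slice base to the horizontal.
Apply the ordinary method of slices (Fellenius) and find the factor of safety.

FS = 2.95

Ordinary method of slices: FS = Σ[c'·Δl_i + (W_i cosα_i)·tanφ'] / Σ W_i sinα_i, with Δl_i = b_i / cosα_i.
Slice 1: Δl = 1.4/cos(-11.2°) = 1.427 m; N'_1 = 26·cos(-11.2°) = 25.5; c'Δl = 10.28; W sinα = -5.1
Slice 2: Δl = 3.1/cos15.3° = 3.214 m; N'_2 = 155·cos15.3° = 149.5; c'Δl = 23.14; W sinα = 40.9
Slice 3: Δl = 1.6/cos48.0° = 2.391 m; N'_3 = 36·cos48.0° = 24.1; c'Δl = 17.22; W sinα = 26.8
Σc'Δl = 50.6 kN/m; ΣN' = 199.1 kN/m; ΣW sinα = 62.6 kN/m
Resisting = 50.6 + 199.1·tan34.0° = 50.6 + 134.3 = 184.9 kN/m
FS = 184.9 / 62.6 = 2.954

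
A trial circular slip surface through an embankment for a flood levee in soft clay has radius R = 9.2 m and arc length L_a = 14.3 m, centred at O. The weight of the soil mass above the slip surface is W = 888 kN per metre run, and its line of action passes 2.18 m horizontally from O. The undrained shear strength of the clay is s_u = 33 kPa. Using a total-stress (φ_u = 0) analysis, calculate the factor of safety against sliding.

FS = 2.24

Taking moments about the centre O, the resisting moment is provided by the undrained shear strength acting along the arc:
M_R = s_u·L_a·R = 33·14.30·9.2 = 4341.5 kN·m/m
M_D = W·d = 888·2.18 = 1935.8 kN·m/m
FS = M_R / M_D = 4341.5 / 1935.8 = 2.243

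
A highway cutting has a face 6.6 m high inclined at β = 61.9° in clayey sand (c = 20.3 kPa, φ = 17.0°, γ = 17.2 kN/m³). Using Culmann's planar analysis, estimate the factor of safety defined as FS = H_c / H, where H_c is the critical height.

H_c = (4c/γ) · sinβ cosφ / [1 − cos(β − φ)]
    = (4·20.3/17.2) · sin61.9°·cos17.0° / [1 − cos44.9°]
    = 4.721 · 0.8436 / 0.2917 = 13.65 m
FS = H_c / H = 13.65 / 6.6 = 2.069

FS = 2.07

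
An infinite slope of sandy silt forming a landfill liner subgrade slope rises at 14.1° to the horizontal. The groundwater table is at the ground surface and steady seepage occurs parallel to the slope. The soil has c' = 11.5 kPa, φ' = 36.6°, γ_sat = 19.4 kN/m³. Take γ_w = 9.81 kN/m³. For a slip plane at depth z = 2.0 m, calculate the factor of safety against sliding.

With seepage parallel to the slope and the water table at the surface, the effective normal stress on the slip plane uses the buoyant unit weight γ' = γ_sat − γ_w while the driving shear stress uses γ_sat:
FS = [c' + γ' z cos²β tanφ'] / [γ_sat z sinβ cosβ]
γ' = 19.4 − 9.81 = 9.59 kN/m³
Numerator = 11.5 + 9.59·2.0·cos²14.1°·tan36.6° = 11.5 + 9.59·2.0·0.9407·0.7427 = 24.899 kPa
Denominator = 19.4·2.0·sin14.1°·cos14.1° = 19.4·2.0·0.2436·0.9699 = 9.167 kPa
FS = 24.899 / 9.167 = 2.716

FS = 2.72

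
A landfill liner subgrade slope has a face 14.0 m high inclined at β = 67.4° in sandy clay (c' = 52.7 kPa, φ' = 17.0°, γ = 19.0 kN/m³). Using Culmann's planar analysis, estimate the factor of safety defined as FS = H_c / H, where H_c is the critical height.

H_c = (4c'/γ) · sinβ cosφ' / [1 − cos(β − φ')]
    = (4·52.7/19.0) · sin67.4°·cos17.0° / [1 − cos50.4°]
    = 11.095 · 0.8829 / 0.3626 = 27.02 m
FS = H_c / H = 27.02 / 14.0 = 1.930

FS = 1.93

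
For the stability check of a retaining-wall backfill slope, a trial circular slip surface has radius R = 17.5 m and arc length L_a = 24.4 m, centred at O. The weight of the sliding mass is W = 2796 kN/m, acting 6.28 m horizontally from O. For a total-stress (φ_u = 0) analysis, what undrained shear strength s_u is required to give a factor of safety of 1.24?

FS = s_u·L_a·R / (W·d), so s_u = FS·W·d / (L_a·R).
s_u = 1.24·2796·6.28 / (24.40·17.5) = 21773.0 / 427.00 = 50.99 kPa

s_u = 51.0 kPa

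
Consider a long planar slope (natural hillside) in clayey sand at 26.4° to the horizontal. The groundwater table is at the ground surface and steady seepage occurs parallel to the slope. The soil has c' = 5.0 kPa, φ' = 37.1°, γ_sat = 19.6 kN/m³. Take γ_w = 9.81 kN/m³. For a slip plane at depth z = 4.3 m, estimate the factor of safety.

With seepage parallel to the slope and the water table at the surface, the effective normal stress on the slip plane uses the buoyant unit weight γ' = γ_sat − γ_w while the driving shear stress uses γ_sat:
FS = [c' + γ' z cos²β tanφ'] / [γ_sat z sinβ cosβ]
γ' = 19.6 − 9.81 = 9.79 kN/m³
Numerator = 5.0 + 9.79·4.3·cos²26.4°·tan37.1° = 5.0 + 9.79·4.3·0.8023·0.7563 = 30.543 kPa
Denominator = 19.6·4.3·sin26.4°·cos26.4° = 19.6·4.3·0.4446·0.8957 = 33.566 kPa
FS = 30.543 / 33.566 = 0.910

FS = 0.91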